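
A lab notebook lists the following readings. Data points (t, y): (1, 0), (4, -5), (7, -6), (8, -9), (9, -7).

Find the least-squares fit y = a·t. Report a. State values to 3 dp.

a = -0.934

Entries of MᵀM: Σt·t = 211.
Moment sums: Σt·y = -197.
MᵀM·[a]ᵀ = Mᵀy becomes [[211]]·[a]ᵀ = [-197]ᵀ.
a = (-197)/211 = -0.933649.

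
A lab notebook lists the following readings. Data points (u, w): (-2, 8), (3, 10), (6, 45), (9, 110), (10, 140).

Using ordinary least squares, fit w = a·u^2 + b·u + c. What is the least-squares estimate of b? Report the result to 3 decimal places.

b = -1.455

Sums needed: Σu^2·u^2 = 17954, Σu^2·u = 1964, Σu^2 = 230, Σu·u = 230, Σu = 26, Σ1 = 5.
Moment sums: Σu^2·w = 24652, Σu·w = 2674, Σw = 313.
So AᵀA·[a, b, c]ᵀ = Aᵀw: [[17954, 1964, 230]; [1964, 230, 26]; [230, 26, 5]]·[a, b, c]ᵀ = [24652, 2674, 313]ᵀ.
Solving the 3×3 system (Gaussian elimination) gives a = 23395/15171, b = -22072/15171, c = -3897/5057.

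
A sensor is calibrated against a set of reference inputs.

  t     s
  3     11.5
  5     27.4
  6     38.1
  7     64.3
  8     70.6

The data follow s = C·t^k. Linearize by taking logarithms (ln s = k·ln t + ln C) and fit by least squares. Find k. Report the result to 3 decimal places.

k = 1.914

With ln sᵢ as the transformed response and ln tᵢ as the regressor:
Σln t = 8.5252, Σ(ln t)² = 15.1183, Σln s = 17.8137, Σln t·ln s = 31.4879.
Normal system: [[15.1183, 8.5252]; [8.5252, 5]]·[k, ln C]ᵀ = [31.4879, 17.8137]ᵀ.
Solving (det = 2.9130): k = 1.91368, ln C = 0.29985.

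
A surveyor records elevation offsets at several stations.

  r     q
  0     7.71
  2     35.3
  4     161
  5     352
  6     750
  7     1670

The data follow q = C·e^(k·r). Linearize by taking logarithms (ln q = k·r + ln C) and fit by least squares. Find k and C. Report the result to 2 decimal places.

k = 0.77, C = 7.63

Taking logs, ln q = k·r + ln C, so regress ln q on r.
Over the data: Σr = 24.0000, Σ(r)² = 130.0000, Σln q = 30.5921, Σr·ln q = 148.4360.
Normal system: [[130.0000, 24.0000]; [24.0000, 6]]·[k, ln C]ᵀ = [148.4360, 30.5921]ᵀ.
Slope k = (n·Σr·ln q − Σr·Σln q)/(n·Σ(r)² − (Σr)²) = (6·148.4360 − 24.0000·30.5921)/204.0000 = 0.76670; ln C = (Σln q − k·Σr)/n = 2.03190, so C = exp(2.03190) = 7.62854.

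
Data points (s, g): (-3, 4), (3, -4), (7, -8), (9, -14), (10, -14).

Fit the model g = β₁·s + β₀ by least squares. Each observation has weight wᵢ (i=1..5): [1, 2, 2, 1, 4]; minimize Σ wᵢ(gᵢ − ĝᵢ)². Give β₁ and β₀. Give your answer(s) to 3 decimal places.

With design matrix X, XᵀWX = [[606, 66]; [66, 10]] and XᵀWg = [-834, -90]ᵀ.
Determinant 606·10 − 66² = 1704.
β₁ = ((-834)·10 − 66·(-90))/1704 = -100/71; β₀ = (606·(-90) − 66·(-834))/1704 = 21/71.

β₁ = -1.408, β₀ = 0.296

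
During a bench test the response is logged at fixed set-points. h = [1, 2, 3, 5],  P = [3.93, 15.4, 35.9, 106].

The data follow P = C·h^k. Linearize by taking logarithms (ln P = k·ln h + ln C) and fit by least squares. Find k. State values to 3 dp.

Let Y = ln P. Fitting Y = k·ln h + ln C by least squares:
Σln h = 3.4012, Σ(ln h)² = 4.2777, Σln P = 12.3472, Σln h·ln P = 13.3347.
Equations: 4.2777·k + 3.4012·ln C = 13.3347;  3.4012·k + 4·ln C = 12.3472.
Δ = 4.2777·4 − (3.4012)² = 5.5426; k = (13.3347·4 − 3.4012·12.3472)/5.5426 = 2.04659, ln C = (4.2777·12.3472 − 3.4012·13.3347)/5.5426 = 1.34658.

k = 2.047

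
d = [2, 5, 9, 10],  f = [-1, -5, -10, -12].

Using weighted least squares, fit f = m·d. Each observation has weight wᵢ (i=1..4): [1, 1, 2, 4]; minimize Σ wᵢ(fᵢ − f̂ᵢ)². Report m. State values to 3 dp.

Sums needed: Σwᵢ·d·d = 591.
Moment sums: Σwᵢ·d·f = -687.
XᵀWX·[m]ᵀ = XᵀWf becomes [[591]]·[m]ᵀ = [-687]ᵀ.
Hence m = -687 / 591 ≈ -1.16244.

m = -1.162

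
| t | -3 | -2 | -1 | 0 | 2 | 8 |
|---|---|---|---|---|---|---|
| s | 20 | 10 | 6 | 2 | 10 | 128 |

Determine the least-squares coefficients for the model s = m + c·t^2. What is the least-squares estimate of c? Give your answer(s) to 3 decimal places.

c = 1.959

From the data, Σ1 = 6, Σt^2 = 82, Σt^2·t^2 = 4210.
Right-hand side: Σs = 176, Σt^2·s = 8458.
So XᵀX·[m, c]ᵀ = Xᵀs: [[6, 82]; [82, 4210]]·[m, c]ᵀ = [176, 8458]ᵀ.
Eliminating c: 4210·(row 1) − 82·(row 2) gives 18536·m = 4210·176 − 82·8458 = 47404, so m = 1693/662.
Then c = (8458 − 82·(1693/662))/4210 = 1297/662.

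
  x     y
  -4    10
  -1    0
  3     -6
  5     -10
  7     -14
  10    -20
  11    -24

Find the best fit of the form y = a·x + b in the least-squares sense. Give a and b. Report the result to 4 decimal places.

a = -2.1042, b = 0.1757

Setting ∂/∂a … = 0 gives: 321·a + 31·b = -670;  31·a + 7·b = -64.
Eliminating b: 7·(row 1) − 31·(row 2) gives 1286·a = 7·(-670) − 31·(-64) = -2706, so a = -1353/643.
Then b = ((-64) − 31·(-1353/643))/7 = 113/643.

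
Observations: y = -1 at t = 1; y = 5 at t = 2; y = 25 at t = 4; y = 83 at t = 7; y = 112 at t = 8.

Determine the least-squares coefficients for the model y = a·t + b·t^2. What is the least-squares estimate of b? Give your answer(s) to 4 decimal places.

The normal equations are: 134·a + 928·b = 1586;  928·a + 6770·b = 11654.
(Σt·t = 134, Σt·t^2 = 928, Σt^2·t^2 = 6770, Σt·y = 1586, Σt^2·y = 11654.)
Eliminating b: 6770·(row 1) − 928·(row 2) gives 45996·a = 6770·1586 − 928·11654 = -77692, so a = -19423/11499.
Then b = (11654 − 928·(-19423/11499))/6770 = 22457/11499.

b = 1.9530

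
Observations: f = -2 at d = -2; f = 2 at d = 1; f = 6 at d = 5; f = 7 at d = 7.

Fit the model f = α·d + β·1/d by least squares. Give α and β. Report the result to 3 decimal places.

The normal equations are: 79·α + 4·β = 85;  4·α + (6421/4900)·β = 26/5.
(Σd·d = 79, Σd·1/d = 4, Σ1/d·1/d = 6421/4900, Σd·f = 85, Σ1/d·f = 26/5.)
Δ = 79·(6421/4900) − 4² = 428859/4900.
α = (85·(6421/4900) − 4·(26/5))/(428859/4900) = 147955/142953; β = (79·(26/5) − 4·85)/(428859/4900) = 115640/142953.

α = 1.035, β = 0.809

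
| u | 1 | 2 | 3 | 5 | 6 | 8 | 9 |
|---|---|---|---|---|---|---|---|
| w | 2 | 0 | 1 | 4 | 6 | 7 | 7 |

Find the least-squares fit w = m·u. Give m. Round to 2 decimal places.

m = 0.82

From the data, Σu·u = 220.
And Σu·w = 180.
Hence m = 180 / 220 ≈ 0.818182.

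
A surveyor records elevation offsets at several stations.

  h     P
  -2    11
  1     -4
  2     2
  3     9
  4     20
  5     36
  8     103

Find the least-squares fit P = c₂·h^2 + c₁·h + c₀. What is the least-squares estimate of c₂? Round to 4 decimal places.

c₂ = 1.9265

Entries of AᵀA: Σh^2·h^2 = 5091, Σh^2·h = 729, Σh^2 = 123, Σh·h = 123, Σh = 21, Σ1 = 7.
For AᵀP: Σh^2·P = 7941, Σh·P = 1089, ΣP = 177.
AᵀA·[c₂, c₁, c₀]ᵀ = AᵀP becomes [[5091, 729, 123]; [729, 123, 21]; [123, 21, 7]]·[c₂, c₁, c₀]ᵀ = [7941, 1089, 177]ᵀ.
Row-reducing yields c₂ = 865/449, c₁ = -10143/4490, c₀ = -8031/4490.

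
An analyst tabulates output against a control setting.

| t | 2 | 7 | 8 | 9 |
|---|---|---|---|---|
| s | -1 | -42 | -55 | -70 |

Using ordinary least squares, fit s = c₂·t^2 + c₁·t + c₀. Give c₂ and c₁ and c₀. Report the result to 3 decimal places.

Normal-equation sums: Σt^2·t^2 = 13074, Σt^2·t = 1592, Σt^2 = 198, Σt·t = 198, Σt = 26, Σ1 = 4.
And Σt^2·s = -11252, Σt·s = -1366, Σs = -168.
XᵀX·[c₂, c₁, c₀]ᵀ = Xᵀs becomes [[13074, 1592, 198]; [1592, 198, 26]; [198, 26, 4]]·[c₂, c₁, c₀]ᵀ = [-11252, -1366, -168]ᵀ.
Row-reducing yields c₂ = -787/946, c₁ = -661/946, c₀ = 3521/946.

c₂ = -0.832, c₁ = -0.699, c₀ = 3.722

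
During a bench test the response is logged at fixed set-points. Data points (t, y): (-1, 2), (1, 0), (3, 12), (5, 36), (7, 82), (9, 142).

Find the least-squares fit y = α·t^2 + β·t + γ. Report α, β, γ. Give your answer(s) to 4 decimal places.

Sums needed: Σt^2·t^2 = 9670, Σt^2·t = 1224, Σt^2 = 166, Σt·t = 166, Σt = 24, Σ1 = 6.
And Σt^2·y = 16530, Σt·y = 2066, Σy = 274.
So XᵀX·[α, β, γ]ᵀ = Xᵀy: [[9670, 1224, 166]; [1224, 166, 24]; [166, 24, 6]]·[α, β, γ]ᵀ = [16530, 2066, 274]ᵀ.
Inverting the 3×3 Gram matrix, [α, β, γ]ᵀ = [223/112, -29/14, -127/112]ᵀ.

α = 1.9911, β = -2.0714, γ = -1.1339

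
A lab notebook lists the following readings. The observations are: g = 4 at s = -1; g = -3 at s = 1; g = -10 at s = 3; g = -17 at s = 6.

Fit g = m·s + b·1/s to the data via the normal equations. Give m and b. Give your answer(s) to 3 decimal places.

m = -2.894, b = -0.743

Compute the Gram sums: Σs·s = 47, Σs·1/s = 4, Σ1/s·1/s = 77/36.
Moment sums: Σs·g = -139, Σ1/s·g = -79/6.
Determinant 47·(77/36) − 4² = 3043/36.
m = ((-139)·(77/36) − 4·(-79/6))/(3043/36) = -8807/3043; b = (47·(-79/6) − 4·(-139))/(3043/36) = -2262/3043.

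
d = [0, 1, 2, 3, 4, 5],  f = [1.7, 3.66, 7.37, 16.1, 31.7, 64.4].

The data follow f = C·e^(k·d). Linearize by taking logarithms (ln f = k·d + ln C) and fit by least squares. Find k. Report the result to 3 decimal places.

k = 0.727

Let Y = ln f. Fitting Y = k·d + ln C by least squares:
Σd = 15.0000, Σ(d)² = 55.0000, Σln f = 14.2258, Σd·ln f = 48.2796.
Equations: 55.0000·k + 15.0000·ln C = 48.2796;  15.0000·k + 6·ln C = 14.2258.
Solving (det = 105.0000): k = 0.72658, ln C = 0.55450.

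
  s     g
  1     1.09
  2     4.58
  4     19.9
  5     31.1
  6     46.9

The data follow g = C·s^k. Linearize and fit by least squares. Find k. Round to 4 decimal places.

With ln gᵢ as the transformed response and ln sᵢ as the regressor:
Σln s = 5.4806, Σ(ln s)² = 8.2030, Σln g = 11.8838, Σln s·ln g = 17.6275.
Equations: 8.2030·k + 5.4806·ln C = 17.6275;  5.4806·k + 5·ln C = 11.8838.
Slope k = (n·Σln s·ln g − Σln s·Σln g)/(n·Σ(ln s)² − (Σln s)²) = (5·17.6275 − 5.4806·11.8838)/10.9774 = 2.09580; ln C = (Σln g − k·Σln s)/n = 0.07950.

k = 2.0958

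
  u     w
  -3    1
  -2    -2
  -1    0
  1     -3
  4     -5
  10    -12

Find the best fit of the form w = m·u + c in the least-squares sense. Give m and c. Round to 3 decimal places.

Compute the Gram sums: Σu·u = 131, Σu = 9, Σ1 = 6.
Moment sums: Σu·w = -142, Σw = -21.
XᵀX·[m, c]ᵀ = Xᵀw becomes [[131, 9]; [9, 6]]·[m, c]ᵀ = [-142, -21]ᵀ.
Δ = 131·6 − 9² = 705.
m = ((-142)·6 − 9·(-21))/705 = -221/235; c = (131·(-21) − 9·(-142))/705 = -491/235.

m = -0.940, c = -2.089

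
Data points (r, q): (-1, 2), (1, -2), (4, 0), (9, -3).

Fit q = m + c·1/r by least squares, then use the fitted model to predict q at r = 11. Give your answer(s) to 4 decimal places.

Compute the Gram sums: Σ1 = 4, Σ1/r = 13/36, Σ1/r·1/r = 2689/1296.
And Σq = -3, Σ1/r·q = -13/3.
Normal equations: [[4, 13/36]; [13/36, 2689/1296]]·[m, c]ᵀ = [-3, -13/3]ᵀ.
Δ = 4·(2689/1296) − (13/36)² = 3529/432.
m = ((-3)·(2689/1296) − (13/36)·(-13/3))/(3529/432) = -2013/3529; c = (4·(-13/3) − (13/36)·(-3))/(3529/432) = -7020/3529.
At r = 11: q̂ = (-2013/3529)·(1) + (-7020/3529)·(1/11) = -29163/38819.

q̂ = -0.7513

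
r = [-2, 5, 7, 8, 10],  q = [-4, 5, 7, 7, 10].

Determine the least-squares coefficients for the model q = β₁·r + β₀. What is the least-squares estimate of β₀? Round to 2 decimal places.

Entries of MᵀM: Σr·r = 242, Σr = 28, Σ1 = 5.
Right-hand side: Σr·q = 238, Σq = 25.
MᵀM·[β₁, β₀]ᵀ = Mᵀq becomes [[242, 28]; [28, 5]]·[β₁, β₀]ᵀ = [238, 25]ᵀ.
det = 242·5 − 28² = 426.
β₁ = (238·5 − 28·25)/426 = 245/213; β₀ = (242·25 − 28·238)/426 = -307/213.

β₀ = -1.44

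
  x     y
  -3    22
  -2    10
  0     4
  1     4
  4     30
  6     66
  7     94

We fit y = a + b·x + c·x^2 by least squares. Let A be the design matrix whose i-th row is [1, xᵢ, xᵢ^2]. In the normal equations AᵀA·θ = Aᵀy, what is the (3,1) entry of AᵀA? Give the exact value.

115

Row 3 ↔ basis x^2, column 1 ↔ basis 1, so (AᵀA)_{3,1} = Σᵢ x^2 = (9)·(1) + (4)·(1) + (0)·(1) + (1)·(1) + (16)·(1) + (36)·(1) + (49)·(1) = 115.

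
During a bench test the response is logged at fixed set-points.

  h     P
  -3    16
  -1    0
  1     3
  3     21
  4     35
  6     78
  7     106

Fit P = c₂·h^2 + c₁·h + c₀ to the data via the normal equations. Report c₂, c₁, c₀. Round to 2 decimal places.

c₂ = 2.06, c₁ = 0.78, c₀ = -0.43

Entries of AᵀA: Σh^2·h^2 = 4117, Σh^2·h = 623, Σh^2 = 121, Σh·h = 121, Σh = 17, Σ1 = 7.
Moment sums: Σh^2·P = 8898, Σh·P = 1368, ΣP = 259.
AᵀA·[c₂, c₁, c₀]ᵀ = AᵀP becomes [[4117, 623, 121]; [623, 121, 17]; [121, 17, 7]]·[c₂, c₁, c₀]ᵀ = [8898, 1368, 259]ᵀ.
Solving the 3×3 system (Gaussian elimination) gives c₂ = 14153/6886, c₁ = 48593/61974, c₀ = -13388/30987.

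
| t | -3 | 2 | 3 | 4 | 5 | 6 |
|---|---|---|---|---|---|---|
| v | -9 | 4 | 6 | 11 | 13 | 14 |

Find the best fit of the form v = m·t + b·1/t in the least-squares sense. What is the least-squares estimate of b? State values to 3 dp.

b = -0.945

Setting ∂/∂m … = 0 gives: 99·m + 6·b = 246;  6·m + (241/400)·b = 881/60.
(Σt·t = 99, Σt·1/t = 6, Σ1/t·1/t = 241/400, Σt·v = 246, Σ1/t·v = 881/60.)
Eliminating b: (241/400)·(row 1) − 6·(row 2) gives (9459/400)·m = (241/400)·246 − 6·(881/60) = 12023/200, so m = 24046/9459.
Then b = ((881/60) − 6·(24046/9459))/(241/400) = -2980/3153.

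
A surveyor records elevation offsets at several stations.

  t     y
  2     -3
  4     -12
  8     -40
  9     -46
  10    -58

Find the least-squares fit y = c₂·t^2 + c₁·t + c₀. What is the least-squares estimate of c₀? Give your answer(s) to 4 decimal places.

c₀ = 2.7388

Normal-equation sums: Σt^2·t^2 = 20929, Σt^2·t = 2313, Σt^2 = 265, Σt·t = 265, Σt = 33, Σ1 = 5.
Right-hand side: Σt^2·y = -12290, Σt·y = -1368, Σy = -159.
XᵀX·[c₂, c₁, c₀]ᵀ = Xᵀy becomes [[20929, 2313, 265]; [2313, 265, 33]; [265, 33, 5]]·[c₂, c₁, c₀]ᵀ = [-12290, -1368, -159]ᵀ.
Solving the 3×3 system (Gaussian elimination) gives c₂ = -413/1067, c₁ = -9069/4268, c₀ = 11689/4268.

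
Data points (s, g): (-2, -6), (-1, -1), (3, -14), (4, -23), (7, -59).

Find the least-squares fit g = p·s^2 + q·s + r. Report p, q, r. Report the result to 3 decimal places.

p = -1.051, q = -0.791, r = -2.251

Sums needed: Σs^2·s^2 = 2755, Σs^2·s = 425, Σs^2 = 79, Σs·s = 79, Σs = 11, Σ1 = 5.
Right-hand side: Σs^2·g = -3410, Σs·g = -534, Σg = -103.
So MᵀM·[p, q, r]ᵀ = Mᵀg: [[2755, 425, 79]; [425, 79, 11]; [79, 11, 5]]·[p, q, r]ᵀ = [-3410, -534, -103]ᵀ.
Row-reducing yields p = -51169/48678, q = -38503/48678, r = -18265/8113.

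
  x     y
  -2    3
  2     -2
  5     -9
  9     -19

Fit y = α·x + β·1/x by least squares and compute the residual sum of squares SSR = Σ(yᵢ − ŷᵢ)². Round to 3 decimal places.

SSR = 1.367

With design matrix M, MᵀM = [[114, 4]; [4, 2237/4050]] and Mᵀy = [-226, -577/90]ᵀ.
Determinant 114·(2237/4050) − 4² = 31703/675.
α = ((-226)·(2237/4050) − 4·(-577/90))/(31703/675) = -4099/1941; β = (114·(-577/90) − 4·(-226))/(31703/675) = 2385/647.
Residuals: 2405/3882, 1477/3882, 1595/1941, -261/647; SSR = 5305/3882.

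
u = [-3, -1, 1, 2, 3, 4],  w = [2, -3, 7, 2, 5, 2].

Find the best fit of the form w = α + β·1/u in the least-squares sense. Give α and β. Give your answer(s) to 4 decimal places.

From the data, Σ1 = 6, Σ1/u = 3/4, Σ1/u·1/u = 365/144.
And Σw = 15, Σ1/u·w = 25/2.
Normal equations: [[6, 3/4]; [3/4, 365/144]]·[α, β]ᵀ = [15, 25/2]ᵀ.
Eliminating β: (365/144)·(row 1) − (3/4)·(row 2) gives (703/48)·α = (365/144)·15 − (3/4)·(25/2) = 1375/48, so α = 1375/703.
Then β = ((25/2) − (3/4)·(1375/703))/(365/144) = 3060/703.

α = 1.9559, β = 4.3528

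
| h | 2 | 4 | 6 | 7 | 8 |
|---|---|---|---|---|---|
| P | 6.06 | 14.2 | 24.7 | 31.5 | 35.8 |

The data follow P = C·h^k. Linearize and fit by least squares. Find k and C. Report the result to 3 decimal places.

k = 1.299, C = 2.426

With ln Pᵢ as the transformed response and ln hᵢ as the regressor:
Σln h = 7.8966, Σ(ln h)² = 13.7233, Σln P = 14.6897, Σln h·ln P = 24.8263.
Normal system: [[13.7233, 7.8966]; [7.8966, 5]]·[k, ln C]ᵀ = [24.8263, 14.6897]ᵀ.
Slope k = (n·Σln h·ln P − Σln h·Σln P)/(n·Σ(ln h)² − (Σln h)²) = (5·24.8263 − 7.8966·14.6897)/6.2610 = 1.29912; ln C = (Σln P − k·Σln h)/n = 0.88622, so C = exp(0.88622) = 2.42595.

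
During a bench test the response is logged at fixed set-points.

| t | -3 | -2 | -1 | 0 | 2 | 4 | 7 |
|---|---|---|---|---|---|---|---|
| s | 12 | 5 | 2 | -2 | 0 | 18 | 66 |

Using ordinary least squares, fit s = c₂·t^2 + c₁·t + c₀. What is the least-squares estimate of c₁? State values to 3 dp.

Entries of XᵀX: Σt^2·t^2 = 2771, Σt^2·t = 379, Σt^2 = 83, Σt·t = 83, Σt = 7, Σ1 = 7.
Right-hand side: Σt^2·s = 3652, Σt·s = 486, Σs = 101.
Normal equations: [[2771, 379, 83]; [379, 83, 7]; [83, 7, 7]]·[c₂, c₁, c₀]ᵀ = [3652, 486, 101]ᵀ.
Row-reducing yields c₂ = 127009/84324, c₁ = -67499/84324, c₀ = -36965/14054.

c₁ = -0.800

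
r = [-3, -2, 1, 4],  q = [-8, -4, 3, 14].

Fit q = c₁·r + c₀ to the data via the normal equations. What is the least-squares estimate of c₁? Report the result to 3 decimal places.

The normal system AᵀA·[c₁, c₀]ᵀ = Aᵀq is [[30, 0]; [0, 4]]·[c₁, c₀]ᵀ = [91, 5]ᵀ.
Eliminating c₀: 4·(row 1) − 0·(row 2) gives 120·c₁ = 4·91 − 0·5 = 364, so c₁ = 91/30.
Then c₀ = (5 − 0·(91/30))/4 = 5/4.

c₁ = 3.033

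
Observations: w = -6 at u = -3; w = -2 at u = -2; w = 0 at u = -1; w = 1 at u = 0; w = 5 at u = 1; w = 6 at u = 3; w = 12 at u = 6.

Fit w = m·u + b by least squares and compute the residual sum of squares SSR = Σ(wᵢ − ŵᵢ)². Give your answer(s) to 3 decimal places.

From the data, Σu·u = 60, Σu = 4, Σ1 = 7.
For Xᵀw: Σu·w = 117, Σw = 16.
Normal equations: [[60, 4]; [4, 7]]·[m, b]ᵀ = [117, 16]ᵀ.
Determinant 60·7 − 4² = 404.
m = (117·7 − 4·16)/404 = 755/404; b = (60·16 − 4·117)/404 = 123/101.
Residuals: -651/404, 105/202, 263/404, -22/101, 773/404, -333/404, -87/202; SSR = 3177/404.

SSR = 7.864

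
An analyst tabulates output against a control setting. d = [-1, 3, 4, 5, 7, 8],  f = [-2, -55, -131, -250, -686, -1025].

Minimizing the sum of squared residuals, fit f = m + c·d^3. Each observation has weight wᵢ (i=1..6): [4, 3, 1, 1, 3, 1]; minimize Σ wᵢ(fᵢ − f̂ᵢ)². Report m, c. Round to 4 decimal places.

m = -2.6439, c = -1.9937

Compute the Gram sums: Σwᵢ·1 = 13, Σwᵢ·d^3 = 1807, Σwᵢ·d^3·d^3 = 637003.
For XᵀWf: Σwᵢ·f = -3637, Σwᵢ·d^3·f = -1274775.
Normal equations: [[13, 1807]; [1807, 637003]]·[m, c]ᵀ = [-3637, -1274775]ᵀ.
Eliminating c: 637003·(row 1) − 1807·(row 2) gives 5015790·m = 637003·(-3637) − 1807·(-1274775) = -13261486, so m = -6630743/2507895.
Then c = ((-1274775) − 1807·(-6630743/2507895))/637003 = -384616/192915.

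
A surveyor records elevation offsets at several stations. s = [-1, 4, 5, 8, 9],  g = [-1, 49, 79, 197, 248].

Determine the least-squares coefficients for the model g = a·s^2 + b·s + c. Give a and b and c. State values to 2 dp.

a = 2.94, b = 1.41, c = -2.62

Entries of XᵀX: Σs^2·s^2 = 11539, Σs^2·s = 1429, Σs^2 = 187, Σs·s = 187, Σs = 25, Σ1 = 5.
Right-hand side: Σs^2·g = 35454, Σs·g = 4400, Σg = 572.
Row-reducing yields a = 138793/47208, b = 66719/47208, c = -2949/1124.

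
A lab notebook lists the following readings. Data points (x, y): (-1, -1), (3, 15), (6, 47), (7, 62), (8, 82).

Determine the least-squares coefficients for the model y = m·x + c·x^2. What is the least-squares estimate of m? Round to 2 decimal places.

From the data, Σx·x = 159, Σx·x^2 = 1097, Σx^2·x^2 = 7875.
For Aᵀy: Σx·y = 1418, Σx^2·y = 10112.
Δ = 159·7875 − 1097² = 48716.
m = (1418·7875 − 1097·10112)/48716 = 36943/24358; c = (159·10112 − 1097·1418)/48716 = 26131/24358.

m = 1.52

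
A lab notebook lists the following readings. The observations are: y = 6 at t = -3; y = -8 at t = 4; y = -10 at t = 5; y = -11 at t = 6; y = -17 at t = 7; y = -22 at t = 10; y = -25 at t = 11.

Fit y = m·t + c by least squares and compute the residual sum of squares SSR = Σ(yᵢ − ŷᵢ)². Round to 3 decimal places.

SSR = 9.848

AᵀA·[m, c]ᵀ = Aᵀy reads: 356·m + 40·c = -780;  40·m + 7·c = -87.
(Σt·t = 356, Σt = 40, Σ1 = 7, Σt·y = -780, Σy = -87.)
det = 356·7 − 40² = 892.
m = ((-780)·7 − 40·(-87))/892 = -495/223; c = (356·(-87) − 40·(-780))/892 = 57/223.
Residuals: -204/223, 139/223, 188/223, 460/223, -383/223, -13/223, -187/223; SSR = 2196/223.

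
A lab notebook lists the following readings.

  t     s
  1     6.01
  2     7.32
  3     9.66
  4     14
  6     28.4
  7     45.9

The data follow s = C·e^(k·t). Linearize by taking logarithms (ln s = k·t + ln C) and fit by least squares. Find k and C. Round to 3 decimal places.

Linearized form: ln s = k·t + ln C. From the 6 transformed points,
Σt = 23.0000, Σ(t)² = 115.0000, Σln s = 15.8639, Σt·ln s = 69.9984.
Equations: 115.0000·k + 23.0000·ln C = 69.9984;  23.0000·k + 6·ln C = 15.8639.
Solving (det = 161.0000): k = 0.34236, ln C = 1.33161, so C = exp(1.33161) = 3.78713.

k = 0.342, C = 3.787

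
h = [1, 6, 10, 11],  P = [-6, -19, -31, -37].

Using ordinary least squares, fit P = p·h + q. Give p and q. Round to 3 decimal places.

Compute the Gram sums: Σh·h = 258, Σh = 28, Σ1 = 4.
Moment sums: Σh·P = -837, ΣP = -93.
Normal equations: [[258, 28]; [28, 4]]·[p, q]ᵀ = [-837, -93]ᵀ.
det = 258·4 − 28² = 248.
p = ((-837)·4 − 28·(-93))/248 = -3; q = (258·(-93) − 28·(-837))/248 = -9/4.

p = -3.000, q = -2.250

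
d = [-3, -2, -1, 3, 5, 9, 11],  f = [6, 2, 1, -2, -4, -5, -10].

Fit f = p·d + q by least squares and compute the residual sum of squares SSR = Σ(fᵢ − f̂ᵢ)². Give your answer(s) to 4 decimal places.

SSR = 12.5403

Sums needed: Σd·d = 250, Σd = 22, Σ1 = 7.
Moment sums: Σd·f = -204, Σf = -12.
Eliminating q: 7·(row 1) − 22·(row 2) gives 1266·p = 7·(-204) − 22·(-12) = -1164, so p = -194/211.
Then q = ((-12) − 22·(-194/211))/7 = 248/211.
Residuals: 436/211, -214/211, -231/211, -88/211, -122/211, 443/211, -224/211; SSR = 2646/211.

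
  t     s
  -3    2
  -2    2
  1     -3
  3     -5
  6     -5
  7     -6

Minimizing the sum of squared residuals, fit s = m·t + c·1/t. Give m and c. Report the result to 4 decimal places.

Setting ∂/∂m … = 0 gives: 108·m + 6·c = -100;  6·m + (149/98)·c = -337/42.
(Σt·t = 108, Σt·1/t = 6, Σ1/t·1/t = 149/98, Σt·s = -100, Σ1/t·s = -337/42.)
Eliminating c: (149/98)·(row 1) − 6·(row 2) gives (6282/49)·m = (149/98)·(-100) − 6·(-337/42) = -5091/49, so m = -1697/2094.
Then c = ((-337/42) − 6·(-1697/2094))/(149/98) = -2177/1047.

m = -0.8104, c = -2.0793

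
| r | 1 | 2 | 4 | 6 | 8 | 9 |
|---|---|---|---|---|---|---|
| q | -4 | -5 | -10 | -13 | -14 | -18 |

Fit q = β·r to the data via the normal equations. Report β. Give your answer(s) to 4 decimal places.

The normal equations are: 202·β = -406.
(Σr·r = 202, Σr·q = -406.)
Hence β = -406 / 202 ≈ -2.0099.

β = -2.0099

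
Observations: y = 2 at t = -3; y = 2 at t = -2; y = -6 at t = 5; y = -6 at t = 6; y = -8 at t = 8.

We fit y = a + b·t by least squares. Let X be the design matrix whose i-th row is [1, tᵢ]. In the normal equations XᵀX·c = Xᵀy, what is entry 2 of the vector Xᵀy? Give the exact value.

Entry 2 ↔ basis t, so (Xᵀy)_{2} = Σᵢ (t)·yᵢ = (-3)·(2) + (-2)·(2) + (5)·(-6) + (6)·(-6) + (8)·(-8) = -140.

-140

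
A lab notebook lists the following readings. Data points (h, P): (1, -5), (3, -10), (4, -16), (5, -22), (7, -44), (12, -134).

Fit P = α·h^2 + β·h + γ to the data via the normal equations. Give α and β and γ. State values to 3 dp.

α = -1.046, β = 1.902, γ = -6.090

Sums needed: Σh^2·h^2 = 24100, Σh^2·h = 2288, Σh^2 = 244, Σh·h = 244, Σh = 32, Σ1 = 6.
Moment sums: Σh^2·P = -22353, Σh·P = -2125, ΣP = -231.
Solving the 3×3 system (Gaussian elimination) gives α = -10385/9924, β = 94391/49620, γ = -25181/4135.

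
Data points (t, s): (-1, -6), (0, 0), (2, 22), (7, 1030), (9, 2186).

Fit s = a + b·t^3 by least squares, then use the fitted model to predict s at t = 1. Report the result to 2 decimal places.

ŝ = 1.65

The normal equations are: 5·a + 1079·b = 3232;  1079·a + 649155·b = 1947066.
(Σ1 = 5, Σt^3 = 1079, Σt^3·t^3 = 649155, Σs = 3232, Σt^3·s = 1947066.)
det = 5·649155 − 1079² = 2081534.
a = (3232·649155 − 1079·1947066)/2081534 = -108279/80059; b = (5·1947066 − 1079·3232)/2081534 = 3124001/1040767.
At t = 1: ŝ = (-108279/80059)·(1) + (3124001/1040767)·(1) = 1716374/1040767.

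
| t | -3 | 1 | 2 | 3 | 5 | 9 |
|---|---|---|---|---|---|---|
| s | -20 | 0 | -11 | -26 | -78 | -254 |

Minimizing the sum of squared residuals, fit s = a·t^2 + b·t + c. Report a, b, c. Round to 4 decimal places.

a = -3.0636, b = -1.1098, c = 4.1778

The normal system XᵀX·[a, b, c]ᵀ = Xᵀs is [[7365, 863, 129]; [863, 129, 17]; [129, 17, 6]]·[a, b, c]ᵀ = [-22982, -2716, -389]ᵀ.
Inverting the 3×3 Gram matrix, [a, b, c]ᵀ = [-18939/6182, -34303/30910, 64568/15455]ᵀ.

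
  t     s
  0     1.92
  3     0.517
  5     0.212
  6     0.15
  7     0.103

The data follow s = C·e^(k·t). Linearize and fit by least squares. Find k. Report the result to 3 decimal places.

Let Y = ln s. Fitting Y = k·t + ln C by least squares:
XᵀX = [[119.0000, 21.0000]; [21.0000, 5]], rhs = [-37.0289, -5.7287]ᵀ  (here Σt = 21.0000, Σ(t)² = 119.0000, Σln s = -5.7287, Σt·ln s = -37.0289).
Δ = 119.0000·5 − (21.0000)² = 154.0000; k = (-37.0289·5 − 21.0000·-5.7287)/154.0000 = -0.42105, ln C = (119.0000·-5.7287 − 21.0000·-37.0289)/154.0000 = 0.62267.

k = -0.421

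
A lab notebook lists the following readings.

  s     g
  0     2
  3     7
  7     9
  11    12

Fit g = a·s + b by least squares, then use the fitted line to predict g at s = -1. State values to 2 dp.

ĝ = 2.18

With design matrix X, XᵀX = [[179, 21]; [21, 4]] and Xᵀg = [216, 30]ᵀ.
Determinant 179·4 − 21² = 275.
a = (216·4 − 21·30)/275 = 234/275; b = (179·30 − 21·216)/275 = 834/275.
At s = -1: ĝ = (234/275)·(-1) + (834/275)·(1) = 24/11.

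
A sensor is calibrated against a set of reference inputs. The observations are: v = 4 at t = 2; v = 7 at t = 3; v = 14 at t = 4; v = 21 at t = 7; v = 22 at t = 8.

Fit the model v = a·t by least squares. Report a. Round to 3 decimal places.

With design matrix M, MᵀM = [[142]] and Mᵀv = [408]ᵀ.
Hence a = 408 / 142 ≈ 2.87324.

a = 2.873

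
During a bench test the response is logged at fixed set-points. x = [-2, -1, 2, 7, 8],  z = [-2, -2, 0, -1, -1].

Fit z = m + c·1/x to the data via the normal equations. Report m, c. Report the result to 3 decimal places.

m = -1.010, c = 1.297

Normal-equation sums: Σ1 = 5, Σ1/x = -41/56, Σ1/x·1/x = 4817/3136.
For Aᵀz: Σz = -6, Σ1/x·z = 153/56.
So AᵀA·[m, c]ᵀ = Aᵀz: [[5, -41/56]; [-41/56, 4817/3136]]·[m, c]ᵀ = [-6, 153/56]ᵀ.
Δ = 5·(4817/3136) − (-41/56)² = 5601/784.
m = ((-6)·(4817/3136) − (-41/56)·(153/56))/(5601/784) = -7543/7468; c = (5·(153/56) − (-41/56)·(-6))/(5601/784) = 2422/1867.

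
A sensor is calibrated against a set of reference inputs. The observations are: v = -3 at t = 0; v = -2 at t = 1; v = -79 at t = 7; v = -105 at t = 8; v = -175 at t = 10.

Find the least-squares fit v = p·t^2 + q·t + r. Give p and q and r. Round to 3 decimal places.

Sums needed: Σt^2·t^2 = 16498, Σt^2·t = 1856, Σt^2 = 214, Σt·t = 214, Σt = 26, Σ1 = 5.
Right-hand side: Σt^2·v = -28093, Σt·v = -3145, Σv = -364.
XᵀX·[p, q, r]ᵀ = Xᵀv becomes [[16498, 1856, 214]; [1856, 214, 26]; [214, 26, 5]]·[p, q, r]ᵀ = [-28093, -3145, -364]ᵀ.
Row-reducing yields p = -138631/64878, q = 276527/64878, r = -37942/10813.

p = -2.137, q = 4.262, r = -3.509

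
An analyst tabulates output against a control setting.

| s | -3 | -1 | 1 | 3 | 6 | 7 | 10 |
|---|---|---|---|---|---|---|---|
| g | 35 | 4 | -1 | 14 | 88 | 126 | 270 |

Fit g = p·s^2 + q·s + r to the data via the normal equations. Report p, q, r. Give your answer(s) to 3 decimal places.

p = 3.047, q = -3.223, r = -2.076

The normal system MᵀM·[p, q, r]ᵀ = Mᵀg is [[13861, 1559, 205]; [1559, 205, 23]; [205, 23, 7]]·[p, q, r]ᵀ = [36786, 4042, 536]ᵀ.
Solving the 3×3 system (Gaussian elimination) gives p = 207073/67956, q = -219043/67956, r = -35270/16989.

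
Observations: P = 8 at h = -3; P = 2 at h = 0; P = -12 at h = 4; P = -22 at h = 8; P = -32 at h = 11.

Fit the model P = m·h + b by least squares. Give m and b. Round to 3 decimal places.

Forming MᵀM = [[210, 20]; [20, 5]] and MᵀP = [-600, -56]ᵀ gives MᵀM·[m, b]ᵀ = MᵀP.
Determinant 210·5 − 20² = 650.
m = ((-600)·5 − 20·(-56))/650 = -188/65; b = (210·(-56) − 20·(-600))/650 = 24/65.

m = -2.892, b = 0.369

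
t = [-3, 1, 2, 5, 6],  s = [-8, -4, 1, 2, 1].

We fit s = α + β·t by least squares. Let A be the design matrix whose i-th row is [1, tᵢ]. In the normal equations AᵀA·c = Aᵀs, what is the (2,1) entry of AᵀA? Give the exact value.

11

Row 2 ↔ basis t, column 1 ↔ basis 1, so (AᵀA)_{2,1} = Σᵢ t = (-3)·(1) + (1)·(1) + (2)·(1) + (5)·(1) + (6)·(1) = 11.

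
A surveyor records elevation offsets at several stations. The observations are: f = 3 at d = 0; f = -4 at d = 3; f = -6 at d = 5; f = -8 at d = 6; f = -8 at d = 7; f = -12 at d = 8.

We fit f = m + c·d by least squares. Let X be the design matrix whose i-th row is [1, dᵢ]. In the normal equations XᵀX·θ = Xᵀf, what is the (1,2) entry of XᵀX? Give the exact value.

29

Row 1 ↔ basis 1, column 2 ↔ basis d, so (XᵀX)_{1,2} = Σᵢ d = (1)·(0) + (1)·(3) + (1)·(5) + (1)·(6) + (1)·(7) + (1)·(8) = 29.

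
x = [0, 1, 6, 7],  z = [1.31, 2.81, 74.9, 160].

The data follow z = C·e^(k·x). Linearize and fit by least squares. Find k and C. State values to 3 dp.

With ln zᵢ as the transformed response and xᵢ as the regressor:
Over the data: Σx = 14.0000, Σ(x)² = 86.0000, Σln z = 10.6945, Σx·ln z = 62.4563.
Normal system: [[86.0000, 14.0000]; [14.0000, 4]]·[k, ln C]ᵀ = [62.4563, 10.6945]ᵀ.
Δ = 86.0000·4 − (14.0000)² = 148.0000; k = (62.4563·4 − 14.0000·10.6945)/148.0000 = 0.67636, ln C = (86.0000·10.6945 − 14.0000·62.4563)/148.0000 = 0.30636, so C = exp(0.30636) = 1.35848.

k = 0.676, C = 1.358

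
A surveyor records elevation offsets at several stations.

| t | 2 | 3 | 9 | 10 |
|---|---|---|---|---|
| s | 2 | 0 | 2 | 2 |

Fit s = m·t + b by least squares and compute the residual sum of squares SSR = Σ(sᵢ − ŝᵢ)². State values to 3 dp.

Setting ∂/∂m … = 0 gives: 194·m + 24·b = 42;  24·m + 4·b = 6.
det = 194·4 − 24² = 200.
m = (42·4 − 24·6)/200 = 3/25; b = (194·6 − 24·42)/200 = 39/50.
Residuals: 49/50, -57/50, 7/50, 1/50; SSR = 57/25.

SSR = 2.280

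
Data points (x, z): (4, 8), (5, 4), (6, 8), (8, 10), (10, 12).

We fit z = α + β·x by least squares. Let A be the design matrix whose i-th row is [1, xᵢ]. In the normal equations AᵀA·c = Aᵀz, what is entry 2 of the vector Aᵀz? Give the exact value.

Entry 2 ↔ basis x, so (Aᵀz)_{2} = Σᵢ (x)·zᵢ = (4)·(8) + (5)·(4) + (6)·(8) + (8)·(10) + (10)·(12) = 300.

300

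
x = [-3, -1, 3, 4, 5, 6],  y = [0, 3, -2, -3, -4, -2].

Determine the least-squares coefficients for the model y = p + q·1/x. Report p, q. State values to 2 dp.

p = -1.62, q = -4.56

Normal-equation sums: Σ1 = 6, Σ1/x = -23/60, Σ1/x·1/x = 541/400.
And Σy = -8, Σ1/x·y = -111/20.
MᵀM·[p, q]ᵀ = Mᵀy becomes [[6, -23/60]; [-23/60, 541/400]]·[p, q]ᵀ = [-8, -111/20]ᵀ.
Eliminating q: (541/400)·(row 1) − (-23/60)·(row 2) gives (5737/720)·p = (541/400)·(-8) − (-23/60)·(-111/20) = -5179/400, so p = -46611/28685.
Then q = ((-111/20) − (-23/60)·(-46611/28685))/(541/400) = -26184/5737.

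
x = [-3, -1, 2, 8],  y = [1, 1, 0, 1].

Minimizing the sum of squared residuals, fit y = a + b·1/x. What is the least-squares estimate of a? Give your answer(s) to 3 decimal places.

Sums needed: Σ1 = 4, Σ1/x = -17/24, Σ1/x·1/x = 793/576.
Moment sums: Σy = 3, Σ1/x·y = -29/24.
Normal equations: [[4, -17/24]; [-17/24, 793/576]]·[a, b]ᵀ = [3, -29/24]ᵀ.
Eliminating b: (793/576)·(row 1) − (-17/24)·(row 2) gives (961/192)·a = (793/576)·3 − (-17/24)·(-29/24) = 943/288, so a = 1886/2883.
Then b = ((-29/24) − (-17/24)·(1886/2883))/(793/576) = -520/961.

a = 0.654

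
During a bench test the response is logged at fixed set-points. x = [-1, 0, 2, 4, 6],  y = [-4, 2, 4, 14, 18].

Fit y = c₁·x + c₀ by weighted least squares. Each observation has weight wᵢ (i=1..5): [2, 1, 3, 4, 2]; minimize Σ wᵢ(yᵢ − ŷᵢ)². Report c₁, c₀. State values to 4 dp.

From the data, Σwᵢ·x·x = 150, Σwᵢ·x = 32, Σwᵢ·1 = 12.
And Σwᵢ·x·y = 472, Σwᵢ·y = 98.
Normal equations: [[150, 32]; [32, 12]]·[c₁, c₀]ᵀ = [472, 98]ᵀ.
Δ = 150·12 − 32² = 776.
c₁ = (472·12 − 32·98)/776 = 316/97; c₀ = (150·98 − 32·472)/776 = -101/194.

c₁ = 3.2577, c₀ = -0.5206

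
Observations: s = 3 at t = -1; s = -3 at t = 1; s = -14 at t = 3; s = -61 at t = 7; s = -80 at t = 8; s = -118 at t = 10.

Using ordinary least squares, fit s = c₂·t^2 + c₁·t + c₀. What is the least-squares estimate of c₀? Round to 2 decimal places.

Sums needed: Σt^2·t^2 = 16580, Σt^2·t = 1882, Σt^2 = 224, Σt·t = 224, Σt = 28, Σ1 = 6.
Right-hand side: Σt^2·s = -20035, Σt·s = -2295, Σs = -273.
Solving the 3×3 system (Gaussian elimination) gives c₂ = -19333/20082, c₁ = -231881/100410, c₀ = 40761/33470.

c₀ = 1.22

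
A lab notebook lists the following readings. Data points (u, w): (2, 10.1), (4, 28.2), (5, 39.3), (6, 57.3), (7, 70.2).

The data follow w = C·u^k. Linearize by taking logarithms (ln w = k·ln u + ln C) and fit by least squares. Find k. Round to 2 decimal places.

k = 1.56

With ln wᵢ as the transformed response and ln uᵢ as the regressor:
Σln u = 7.4265, Σ(ln u)² = 11.9895, Σln w = 17.6227, Σln u·ln w = 27.6671.
Equations: 11.9895·k + 7.4265·ln C = 27.6671;  7.4265·k + 5·ln C = 17.6227.
Δ = 11.9895·5 − (7.4265)² = 4.7940; k = (27.6671·5 − 7.4265·17.6227)/4.7940 = 1.55604, ln C = (11.9895·17.6227 − 7.4265·27.6671)/4.7940 = 1.21335.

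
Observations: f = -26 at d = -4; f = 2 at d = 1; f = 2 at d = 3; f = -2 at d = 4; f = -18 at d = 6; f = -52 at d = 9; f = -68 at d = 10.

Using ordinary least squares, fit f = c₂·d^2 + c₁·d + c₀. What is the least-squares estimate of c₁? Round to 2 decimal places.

c₁ = 2.90

With design matrix X, XᵀX = [[18451, 1973, 259]; [1973, 259, 29]; [259, 29, 7]] and Xᵀf = [-12088, -1152, -162]ᵀ.
Row-reducing yields c₂ = -2233/2276, c₁ = 59323/20484, c₀ = 5941/5121.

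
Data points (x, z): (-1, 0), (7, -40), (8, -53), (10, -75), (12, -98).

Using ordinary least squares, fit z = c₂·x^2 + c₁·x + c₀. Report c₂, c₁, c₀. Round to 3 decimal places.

c₂ = -0.469, c₁ = -2.470, c₀ = -1.857

The normal system MᵀM·[c₂, c₁, c₀]ᵀ = Mᵀz is [[37234, 3582, 358]; [3582, 358, 36]; [358, 36, 5]]·[c₂, c₁, c₀]ᵀ = [-26964, -2630, -266]ᵀ.
Inverting the 3×3 Gram matrix, [c₂, c₁, c₀]ᵀ = [-80491/171724, -424121/171724, -159445/85862]ᵀ.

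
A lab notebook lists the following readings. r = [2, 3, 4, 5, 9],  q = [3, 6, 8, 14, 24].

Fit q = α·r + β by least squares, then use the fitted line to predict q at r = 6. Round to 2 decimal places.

q̂ = 15.27

Sums needed: Σr·r = 135, Σr = 23, Σ1 = 5.
Moment sums: Σr·q = 342, Σq = 55.
Normal equations: [[135, 23]; [23, 5]]·[α, β]ᵀ = [342, 55]ᵀ.
Determinant 135·5 − 23² = 146.
α = (342·5 − 23·55)/146 = 445/146; β = (135·55 − 23·342)/146 = -441/146.
At r = 6: q̂ = (445/146)·(6) + (-441/146)·(1) = 2229/146.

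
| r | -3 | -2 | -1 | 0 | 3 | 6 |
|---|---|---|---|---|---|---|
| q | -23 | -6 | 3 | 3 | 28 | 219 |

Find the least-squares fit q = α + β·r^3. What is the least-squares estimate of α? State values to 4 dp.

The normal equations are: 6·α + 207·β = 224;  207·α + 48179·β = 48726.
(Σ1 = 6, Σr^3 = 207, Σr^3·r^3 = 48179, Σq = 224, Σr^3·q = 48726.)
Determinant 6·48179 − 207² = 246225.
α = (224·48179 − 207·48726)/246225 = 705814/246225; β = (6·48726 − 207·224)/246225 = 81996/82075.

α = 2.8665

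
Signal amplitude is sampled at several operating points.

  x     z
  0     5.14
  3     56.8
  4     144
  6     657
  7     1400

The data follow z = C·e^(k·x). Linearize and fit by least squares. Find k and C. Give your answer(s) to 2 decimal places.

k = 0.80, C = 5.26

Taking logs, ln z = k·x + ln C, so regress ln z on x.
AᵀA = [[110.0000, 20.0000]; [20.0000, 5]], rhs = [121.6336, 24.3783]ᵀ  (here Σx = 20.0000, Σ(x)² = 110.0000, Σln z = 24.3783, Σx·ln z = 121.6336).
Δ = 110.0000·5 − (20.0000)² = 150.0000; k = (121.6336·5 − 20.0000·24.3783)/150.0000 = 0.80401, ln C = (110.0000·24.3783 − 20.0000·121.6336)/150.0000 = 1.65962, so C = exp(1.65962) = 5.25733.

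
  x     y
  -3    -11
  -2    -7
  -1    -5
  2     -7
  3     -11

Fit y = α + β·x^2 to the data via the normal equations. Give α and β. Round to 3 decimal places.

α = -4.073, β = -0.764

Setting ∂/∂α … = 0 gives: 5·α + 27·β = -41;  27·α + 195·β = -259.
det = 5·195 − 27² = 246.
α = ((-41)·195 − 27·(-259))/246 = -167/41; β = (5·(-259) − 27·(-41))/246 = -94/123.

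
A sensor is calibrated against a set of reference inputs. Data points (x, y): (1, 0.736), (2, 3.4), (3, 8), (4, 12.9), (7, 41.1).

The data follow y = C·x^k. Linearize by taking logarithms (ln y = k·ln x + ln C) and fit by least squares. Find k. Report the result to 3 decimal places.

k = 2.056

Let Y = ln y. Fitting Y = k·ln x + ln C by least squares:
Over the data: Σln x = 5.1240, Σ(ln x)² = 7.3958, Σln y = 9.2699, Σln x·ln y = 13.9088.
Normal system: [[7.3958, 5.1240]; [5.1240, 5]]·[k, ln C]ᵀ = [13.9088, 9.2699]ᵀ.
Solving (det = 10.7239): k = 2.05573, ln C = -0.25271.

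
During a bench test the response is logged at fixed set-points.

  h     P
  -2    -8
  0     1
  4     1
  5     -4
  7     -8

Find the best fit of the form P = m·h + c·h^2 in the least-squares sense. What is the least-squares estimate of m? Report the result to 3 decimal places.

Sums needed: Σh·h = 94, Σh·h^2 = 524, Σh^2·h^2 = 3298.
Moment sums: Σh·P = -56, Σh^2·P = -508.
XᵀX·[m, c]ᵀ = XᵀP becomes [[94, 524]; [524, 3298]]·[m, c]ᵀ = [-56, -508]ᵀ.
Δ = 94·3298 − 524² = 35436.
m = ((-56)·3298 − 524·(-508))/35436 = 6792/2953; c = (94·(-508) − 524·(-56))/35436 = -1534/2953.

m = 2.300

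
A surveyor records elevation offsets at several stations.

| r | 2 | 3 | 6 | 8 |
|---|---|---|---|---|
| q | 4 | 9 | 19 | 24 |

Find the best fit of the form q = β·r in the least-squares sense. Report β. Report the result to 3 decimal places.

β = 3.018

Setting ∂/∂β … = 0 gives: 113·β = 341.
(Σr·r = 113, Σr·q = 341.)
Hence β = 341 / 113 ≈ 3.0177.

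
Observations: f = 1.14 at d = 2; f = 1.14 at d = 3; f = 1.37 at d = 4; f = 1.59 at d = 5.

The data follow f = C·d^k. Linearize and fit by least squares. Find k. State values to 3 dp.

With ln fᵢ as the transformed response and ln dᵢ as the regressor:
Σln d = 4.7875, Σ(ln d)² = 6.1995, Σln f = 1.0406, Σln d·ln f = 1.4175.
Equations: 6.1995·k + 4.7875·ln C = 1.4175;  4.7875·k + 4·ln C = 1.0406.
Solving (det = 1.8779): k = 0.36652, ln C = -0.17853.

k = 0.367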